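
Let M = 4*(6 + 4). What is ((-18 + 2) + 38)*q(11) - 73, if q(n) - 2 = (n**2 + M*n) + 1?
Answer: 12335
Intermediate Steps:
M = 40 (M = 4*10 = 40)
q(n) = 3 + n**2 + 40*n (q(n) = 2 + ((n**2 + 40*n) + 1) = 2 + (1 + n**2 + 40*n) = 3 + n**2 + 40*n)
((-18 + 2) + 38)*q(11) - 73 = ((-18 + 2) + 38)*(3 + 11**2 + 40*11) - 73 = (-16 + 38)*(3 + 121 + 440) - 73 = 22*564 - 73 = 12408 - 73 = 12335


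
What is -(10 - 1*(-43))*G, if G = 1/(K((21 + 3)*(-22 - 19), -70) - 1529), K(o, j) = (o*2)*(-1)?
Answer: -53/439 ≈ -0.12073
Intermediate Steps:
K(o, j) = -2*o (K(o, j) = (2*o)*(-1) = -2*o)
G = 1/439 (G = 1/(-2*(21 + 3)*(-22 - 19) - 1529) = 1/(-48*(-41) - 1529) = 1/(-2*(-984) - 1529) = 1/(1968 - 1529) = 1/439 ≈ 0.0022779)
-(10 - 1*(-43))*G = -(10 - 1*(-43))/439 = -(10 + 43)/439 = -53/439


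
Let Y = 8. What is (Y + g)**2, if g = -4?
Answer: 16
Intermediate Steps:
(Y + g)**2 = (8 - 4)**2 = 4**2 = 16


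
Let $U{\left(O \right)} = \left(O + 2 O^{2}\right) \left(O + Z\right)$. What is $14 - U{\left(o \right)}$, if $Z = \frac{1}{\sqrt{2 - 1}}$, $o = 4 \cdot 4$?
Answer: $-8962$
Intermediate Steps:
$o = 16$
$Z = 1$ ($Z = \frac{1}{\sqrt{1}} = 1^{-1} = 1$)
$U{\left(O \right)} = \left(1 + O\right) \left(O + 2 O^{2}\right)$ ($U{\left(O \right)} = \left(O + 2 O^{2}\right) \left(O + 1\right) = \left(O + 2 O^{2}\right) \left(1 + O\right) = \left(1 + O\right) \left(O + 2 O^{2}\right)$)
$14 - U{\left(o \right)} = 14 - 16 \left(1 + 2 \cdot 16^{2} + 3 \cdot 16\right) = 14 - 16 \left(1 + 2 \cdot 256 + 48\right) = 14 - 16 \left(1 + 512 + 48\right) = 14 - 16 \cdot 561 = 14 - 8976 = -8962$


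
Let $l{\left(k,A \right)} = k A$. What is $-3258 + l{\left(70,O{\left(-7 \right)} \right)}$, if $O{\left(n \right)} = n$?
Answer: $-3748$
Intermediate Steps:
$l{\left(k,A \right)} = A k$
$-3258 + l{\left(70,O{\left(-7 \right)} \right)} = -3258 - 490 = -3748$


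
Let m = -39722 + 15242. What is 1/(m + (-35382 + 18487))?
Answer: -1/41375 ≈ -2.4169e-5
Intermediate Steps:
m = -24480
1/(m + (-35382 + 18487)) = 1/(-24480 + (-35382 + 18487)) = 1/(-24480 - 16895) = 1/(-41375) = -1/41375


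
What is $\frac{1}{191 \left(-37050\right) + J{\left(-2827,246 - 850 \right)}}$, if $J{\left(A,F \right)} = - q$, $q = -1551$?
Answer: $- \frac{1}{7074999} \approx -1.4134 \cdot 10^{-7}$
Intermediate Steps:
$J{\left(A,F \right)} = 1551$ ($J{\left(A,F \right)} = \left(-1\right) \left(-1551\right) = 1551$)
$\frac{1}{191 \left(-37050\right) + J{\left(-2827,246 - 850 \right)}} = \frac{1}{191 \left(-37050\right) + 1551} = \frac{1}{-7076550 + 1551} = \frac{1}{-7074999} = - \frac{1}{7074999}$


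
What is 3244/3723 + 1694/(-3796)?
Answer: 41147/96798 ≈ 0.42508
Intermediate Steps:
3244/3723 + 1694/(-3796) = 3244*(1/3723) + 1694*(-1/3796) = 3244/3723 - 847/1898 = 41147/96798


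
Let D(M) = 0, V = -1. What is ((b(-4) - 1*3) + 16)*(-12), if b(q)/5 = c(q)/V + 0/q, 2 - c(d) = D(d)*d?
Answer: -36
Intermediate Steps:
c(d) = 2 (c(d) = 2 - 0*d = 2 - 1*0 = 2 + 0 = 2)
b(q) = -10 (b(q) = 5*(2/(-1) + 0/q) = 5*(2*(-1) + 0) = 5*(-2 + 0) = 5*(-2) = -10)
((b(-4) - 1*3) + 16)*(-12) = ((-10 - 1*3) + 16)*(-12) = ((-10 - 3) + 16)*(-12) = (-13 + 16)*(-12) = 3*(-12) = -36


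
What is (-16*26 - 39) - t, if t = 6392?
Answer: -6847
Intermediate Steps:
(-16*26 - 39) - t = (-16*26 - 39) - 1*6392 = (-416 - 39) - 6392 = -455 - 6392 = -6847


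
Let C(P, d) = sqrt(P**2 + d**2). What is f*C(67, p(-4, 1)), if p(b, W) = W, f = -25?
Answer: -25*sqrt(4490) ≈ -1675.2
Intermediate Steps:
f*C(67, p(-4, 1)) = -25*sqrt(67**2 + 1**2) = -25*sqrt(4489 + 1) = -25*sqrt(4490)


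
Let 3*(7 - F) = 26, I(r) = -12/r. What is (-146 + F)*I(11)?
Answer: 1772/11 ≈ 161.09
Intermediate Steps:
F = -5/3 (F = 7 - 1/3*26 = 7 - 26/3 = -5/3 ≈ -1.6667)
(-146 + F)*I(11) = (-146 - 5/3)*(-12/11) = -(-1772)/11 = -443/3*(-12/11) = 1772/11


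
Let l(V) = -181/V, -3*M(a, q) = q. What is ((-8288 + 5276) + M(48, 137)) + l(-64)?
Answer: -586529/192 ≈ -3054.8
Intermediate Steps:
M(a, q) = -q/3
((-8288 + 5276) + M(48, 137)) + l(-64) = ((-8288 + 5276) - ⅓*137) - 181/(-64) = (-3012 - 137/3) - 181*(-1/64) = -9173/3 + 181/64 = -586529/192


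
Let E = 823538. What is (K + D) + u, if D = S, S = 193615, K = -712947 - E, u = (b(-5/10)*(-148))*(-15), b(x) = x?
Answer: -1343980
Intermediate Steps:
u = -1110 (u = (-5/10*(-148))*(-15) = (-5*⅒*(-148))*(-15) = -½*(-148)*(-15) = 74*(-15) = -1110)
K = -1536485 (K = -712947 - 1*823538 = -712947 - 823538 = -1536485)
D = 193615
(K + D) + u = (-1536485 + 193615) - 1110 = -1342870 - 1110 = -1343980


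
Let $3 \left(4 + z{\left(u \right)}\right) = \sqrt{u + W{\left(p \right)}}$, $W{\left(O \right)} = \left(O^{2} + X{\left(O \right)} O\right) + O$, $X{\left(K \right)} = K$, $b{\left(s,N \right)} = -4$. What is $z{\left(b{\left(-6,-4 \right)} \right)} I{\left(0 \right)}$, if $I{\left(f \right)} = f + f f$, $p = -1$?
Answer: $0$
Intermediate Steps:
$I{\left(f \right)} = f + f^{2}$
$W{\left(O \right)} = O + 2 O^{2}$ ($W{\left(O \right)} = \left(O^{2} + O O\right) + O = \left(O^{2} + O^{2}\right) + O = 2 O^{2} + O = O + 2 O^{2}$)
$z{\left(u \right)} = -4 + \frac{\sqrt{1 + u}}{3}$ ($z{\left(u \right)} = -4 + \frac{\sqrt{u - \left(1 + 2 \left(-1\right)\right)}}{3} = -4 + \frac{\sqrt{u - \left(1 - 2\right)}}{3} = -4 + \frac{\sqrt{u - -1}}{3} = -4 + \frac{\sqrt{u + 1}}{3} = -4 + \frac{\sqrt{1 + u}}{3}$)
$z{\left(b{\left(-6,-4 \right)} \right)} I{\left(0 \right)} = \left(-4 + \frac{\sqrt{1 - 4}}{3}\right) 0 \left(1 + 0\right) = \left(-4 + \frac{\sqrt{-3}}{3}\right) 0 \cdot 1 = \left(-4 + \frac{i \sqrt{3}}{3}\right) 0 = 0$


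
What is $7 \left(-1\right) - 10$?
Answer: $-17$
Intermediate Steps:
$7 \left(-1\right) - 10 = -7 - 10 = -17$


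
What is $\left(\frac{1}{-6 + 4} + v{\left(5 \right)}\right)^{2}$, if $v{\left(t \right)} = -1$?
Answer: $\frac{9}{4} \approx 2.25$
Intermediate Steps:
$\left(\frac{1}{-6 + 4} + v{\left(5 \right)}\right)^{2} = \left(\frac{1}{-6 + 4} - 1\right)^{2} = \left(\frac{1}{-2} - 1\right)^{2} = \left(- \frac{1}{2} - 1\right)^{2} = \left(- \frac{3}{2}\right)^{2} = \frac{9}{4}$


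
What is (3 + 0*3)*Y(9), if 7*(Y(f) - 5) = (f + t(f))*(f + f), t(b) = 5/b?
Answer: 621/7 ≈ 88.714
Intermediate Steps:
Y(f) = 5 + 2*f*(f + 5/f)/7 (Y(f) = 5 + ((f + 5/f)*(f + f))/7 = 5 + ((f + 5/f)*(2*f))/7 = 5 + (2*f*(f + 5/f))/7 = 5 + 2*f*(f + 5/f)/7)
(3 + 0*3)*Y(9) = (3 + 0*3)*(45/7 + (2/7)*9²) = (3 + 0)*(45/7 + (2/7)*81) = 3*(45/7 + 162/7) = 3*(207/7) = 621/7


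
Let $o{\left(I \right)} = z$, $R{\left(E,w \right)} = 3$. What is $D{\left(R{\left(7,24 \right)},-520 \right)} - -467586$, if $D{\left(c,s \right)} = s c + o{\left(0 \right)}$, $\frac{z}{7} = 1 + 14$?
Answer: $466131$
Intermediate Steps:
$z = 105$ ($z = 7 \left(1 + 14\right) = 7 \cdot 15 = 105$)
$o{\left(I \right)} = 105$
$D{\left(c,s \right)} = 105 + c s$ ($D{\left(c,s \right)} = s c + 105 = c s + 105 = 105 + c s$)
$D{\left(R{\left(7,24 \right)},-520 \right)} - -467586 = \left(105 + 3 \left(-520\right)\right) - -467586 = \left(105 - 1560\right) + 467586 = -1455 + 467586 = 466131$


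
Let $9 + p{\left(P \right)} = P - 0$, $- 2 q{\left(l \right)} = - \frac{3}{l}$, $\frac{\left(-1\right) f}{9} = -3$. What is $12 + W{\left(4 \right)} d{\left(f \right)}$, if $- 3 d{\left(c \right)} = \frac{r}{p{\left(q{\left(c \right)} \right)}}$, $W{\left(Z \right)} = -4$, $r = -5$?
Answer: $\frac{2052}{161} \approx 12.745$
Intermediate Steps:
$f = 27$ ($f = \left(-9\right) \left(-3\right) = 27$)
$q{\left(l \right)} = \frac{3}{2 l}$ ($q{\left(l \right)} = - \frac{\left(-3\right) \frac{1}{l}}{2} = \frac{3}{2 l}$)
$p{\left(P \right)} = -9 + P$ ($p{\left(P \right)} = -9 + \left(P - 0\right) = -9 + \left(P + 0\right) = -9 + P$)
$d{\left(c \right)} = \frac{5}{3 \left(-9 + \frac{3}{2 c}\right)}$ ($d{\left(c \right)} = - \frac{\left(-5\right) \frac{1}{-9 + \frac{3}{2 c}}}{3} = \frac{5}{3 \left(-9 + \frac{3}{2 c}\right)}$)
$12 + W{\left(4 \right)} d{\left(f \right)} = 12 - 4 \left(\left(-10\right) 27 \frac{1}{-9 + 54 \cdot 27}\right) = 12 - 4 \left(\left(-10\right) 27 \frac{1}{-9 + 1458}\right) = 12 - 4 \left(\left(-10\right) 27 \cdot \frac{1}{1449}\right) = 12 - - \frac{120}{161} = 12 + \frac{120}{161} = \frac{2052}{161}$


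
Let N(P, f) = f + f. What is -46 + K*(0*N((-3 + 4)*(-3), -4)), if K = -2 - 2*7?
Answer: -46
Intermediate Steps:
N(P, f) = 2*f
K = -16 (K = -2 - 14 = -16)
-46 + K*(0*N((-3 + 4)*(-3), -4)) = -46 - 0*2*(-4) = -46 - 0*(-8) = -46 - 16*0 = -46 + 0 = -46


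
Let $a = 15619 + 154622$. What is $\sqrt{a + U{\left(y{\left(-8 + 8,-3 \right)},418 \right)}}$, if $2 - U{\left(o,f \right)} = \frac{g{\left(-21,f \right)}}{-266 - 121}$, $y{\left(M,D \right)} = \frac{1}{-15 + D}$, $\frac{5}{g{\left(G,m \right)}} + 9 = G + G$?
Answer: $\frac{\sqrt{7368668786598}}{6579} \approx 412.6$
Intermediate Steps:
$g{\left(G,m \right)} = \frac{5}{-9 + 2 G}$ ($g{\left(G,m \right)} = \frac{5}{-9 + \left(G + G\right)} = \frac{5}{-9 + 2 G}$)
$U{\left(o,f \right)} = \frac{39469}{19737}$ ($U{\left(o,f \right)} = 2 - \frac{5 \frac{1}{-9 + 2 \left(-21\right)}}{-266 - 121} = 2 - \frac{5 \frac{1}{-9 - 42}}{-387} = 2 - \frac{5}{-51} \left(- \frac{1}{387}\right) = 2 - 5 \left(- \frac{1}{51}\right) \left(- \frac{1}{387}\right) = 2 - \left(- \frac{5}{51}\right) \left(- \frac{1}{387}\right) = 2 - \frac{5}{19737} = \frac{39469}{19737}$)
$a = 170241$
$\sqrt{a + U{\left(y{\left(-8 + 8,-3 \right)},418 \right)}} = \sqrt{170241 + \frac{39469}{19737}} = \sqrt{\frac{3360086086}{19737}} = \frac{\sqrt{7368668786598}}{6579}$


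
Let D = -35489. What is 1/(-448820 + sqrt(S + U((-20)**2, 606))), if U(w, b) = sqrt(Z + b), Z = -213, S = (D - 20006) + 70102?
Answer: -1/(448820 - sqrt(14607 + sqrt(393))) ≈ -2.2287e-6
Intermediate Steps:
S = 14607 (S = (-35489 - 20006) + 70102 = -55495 + 70102 = 14607)
U(w, b) = sqrt(-213 + b)
1/(-448820 + sqrt(S + U((-20)**2, 606))) = 1/(-448820 + sqrt(14607 + sqrt(-213 + 606))) = 1/(-448820 + sqrt(14607 + sqrt(393)))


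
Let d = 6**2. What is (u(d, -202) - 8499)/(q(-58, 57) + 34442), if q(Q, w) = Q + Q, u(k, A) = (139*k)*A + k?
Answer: -339757/11442 ≈ -29.694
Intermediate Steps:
d = 36
u(k, A) = k + 139*A*k (u(k, A) = 139*A*k + k = k + 139*A*k)
q(Q, w) = 2*Q
(u(d, -202) - 8499)/(q(-58, 57) + 34442) = (36*(1 + 139*(-202)) - 8499)/(2*(-58) + 34442) = (36*(1 - 28078) - 8499)/(-116 + 34442) = (36*(-28077) - 8499)/34326 = (-1010772 - 8499)*(1/34326) = -1019271*1/34326 = -339757/11442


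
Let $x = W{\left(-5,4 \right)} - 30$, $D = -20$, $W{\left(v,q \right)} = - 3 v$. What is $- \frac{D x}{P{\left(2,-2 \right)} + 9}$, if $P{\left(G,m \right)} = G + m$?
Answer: $- \frac{100}{3} \approx -33.333$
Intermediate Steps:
$x = -15$ ($x = \left(-3\right) \left(-5\right) - 30 = 15 - 30 = -15$)
$- \frac{D x}{P{\left(2,-2 \right)} + 9} = - \frac{\left(-20\right) \left(-15\right)}{\left(2 - 2\right) + 9} = - \frac{300}{0 + 9} = - \frac{300}{9} = \left(-1\right) \frac{100}{3} = - \frac{100}{3}$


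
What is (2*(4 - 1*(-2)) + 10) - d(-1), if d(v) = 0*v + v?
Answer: 23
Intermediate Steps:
d(v) = v (d(v) = 0 + v = v)
(2*(4 - 1*(-2)) + 10) - d(-1) = (2*(4 - 1*(-2)) + 10) - 1*(-1) = (2*(4 + 2) + 10) + 1 = (2*6 + 10) + 1 = (12 + 10) + 1 = 22 + 1 = 23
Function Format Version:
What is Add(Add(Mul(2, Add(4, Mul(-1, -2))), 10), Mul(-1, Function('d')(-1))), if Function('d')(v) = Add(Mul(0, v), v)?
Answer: 23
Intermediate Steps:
Function('d')(v) = v (Function('d')(v) = Add(0, v) = v)
Add(Add(Mul(2, Add(4, Mul(-1, -2))), 10), Mul(-1, Function('d')(-1))) = Add(Add(Mul(2, Add(4, Mul(-1, -2))), 10), Mul(-1, -1)) = Add(Add(Mul(2, Add(4, 2)), 10), 1) = Add(Add(Mul(2, 6), 10), 1) = Add(Add(12, 10), 1) = Add(22, 1) = 23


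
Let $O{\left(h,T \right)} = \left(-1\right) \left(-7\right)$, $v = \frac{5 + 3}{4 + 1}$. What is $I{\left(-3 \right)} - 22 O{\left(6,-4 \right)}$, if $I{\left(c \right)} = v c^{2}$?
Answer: $- \frac{698}{5} \approx -139.6$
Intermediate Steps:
$v = \frac{8}{5} \approx 1.6$
$O{\left(h,T \right)} = 7$
$I{\left(c \right)} = \frac{8 c^{2}}{5}$
$I{\left(-3 \right)} - 22 O{\left(6,-4 \right)} = \frac{8 \left(-3\right)^{2}}{5} - 154 = \frac{8}{5} \cdot 9 - 154 = \frac{72}{5} - 154 = - \frac{698}{5}$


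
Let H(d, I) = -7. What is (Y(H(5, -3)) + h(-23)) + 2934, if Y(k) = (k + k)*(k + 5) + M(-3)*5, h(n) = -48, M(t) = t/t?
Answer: 2919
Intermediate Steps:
M(t) = 1
Y(k) = 5 + 2*k*(5 + k) (Y(k) = (k + k)*(k + 5) + 1*5 = (2*k)*(5 + k) + 5 = 2*k*(5 + k) + 5 = 5 + 2*k*(5 + k))
(Y(H(5, -3)) + h(-23)) + 2934 = ((5 + 2*(-7)² + 10*(-7)) - 48) + 2934 = ((5 + 2*49 - 70) - 48) + 2934 = ((5 + 98 - 70) - 48) + 2934 = (33 - 48) + 2934 = -15 + 2934 = 2919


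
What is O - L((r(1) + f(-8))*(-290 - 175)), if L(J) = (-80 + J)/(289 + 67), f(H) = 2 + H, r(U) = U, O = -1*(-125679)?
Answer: 44739479/356 ≈ 1.2567e+5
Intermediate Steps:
O = 125679
L(J) = -20/89 + J/356 (L(J) = (-80 + J)/356 = (-80 + J)*(1/356) = -20/89 + J/356)
O - L((r(1) + f(-8))*(-290 - 175)) = 125679 - (-20/89 + ((1 + (2 - 8))*(-290 - 175))/356) = 125679 - (-20/89 + ((1 - 6)*(-465))/356) = 125679 - (-20/89 + (-5*(-465))/356) = 125679 - (-20/89 + (1/356)*2325) = 125679 - (-20/89 + 2325/356) = 125679 - 1*2245/356 = 125679 - 2245/356 = 44739479/356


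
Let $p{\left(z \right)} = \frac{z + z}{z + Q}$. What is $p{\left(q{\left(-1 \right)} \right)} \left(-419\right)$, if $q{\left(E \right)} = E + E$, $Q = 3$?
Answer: $1676$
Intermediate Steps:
$q{\left(E \right)} = 2 E$
$p{\left(z \right)} = \frac{2 z}{3 + z}$ ($p{\left(z \right)} = \frac{z + z}{z + 3} = \frac{2 z}{3 + z}$)
$p{\left(q{\left(-1 \right)} \right)} \left(-419\right) = \frac{2 \cdot 2 \left(-1\right)}{3 + 2 \left(-1\right)} \left(-419\right) = 2 \left(-2\right) \frac{1}{3 - 2} \left(-419\right) = 2 \left(-2\right) 1^{-1} \left(-419\right) = 2 \left(-2\right) 1 \left(-419\right) = \left(-4\right) \left(-419\right) = 1676$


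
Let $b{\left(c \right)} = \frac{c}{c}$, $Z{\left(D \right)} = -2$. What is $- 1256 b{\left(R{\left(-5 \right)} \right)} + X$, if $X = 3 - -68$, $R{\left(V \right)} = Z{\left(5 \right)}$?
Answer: $-1185$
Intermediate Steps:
$R{\left(V \right)} = -2$
$b{\left(c \right)} = 1$
$X = 71$ ($X = 3 + 68 = 71$)
$- 1256 b{\left(R{\left(-5 \right)} \right)} + X = \left(-1256\right) 1 + 71 = -1256 + 71 = -1185$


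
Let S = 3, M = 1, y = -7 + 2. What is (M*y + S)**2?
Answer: 4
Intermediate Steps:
y = -5
(M*y + S)**2 = (1*(-5) + 3)**2 = (-5 + 3)**2 = (-2)**2 = 4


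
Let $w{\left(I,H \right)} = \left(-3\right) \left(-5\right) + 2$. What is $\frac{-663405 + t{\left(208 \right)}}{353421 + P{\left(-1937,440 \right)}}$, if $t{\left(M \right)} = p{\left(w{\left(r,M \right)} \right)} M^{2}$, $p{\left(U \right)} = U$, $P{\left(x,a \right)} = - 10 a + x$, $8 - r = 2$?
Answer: $\frac{72083}{347084} \approx 0.20768$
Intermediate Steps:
$r = 6$ ($r = 8 - 2 = 6$)
$w{\left(I,H \right)} = 17$ ($w{\left(I,H \right)} = 15 + 2 = 17$)
$P{\left(x,a \right)} = x - 10 a$
$t{\left(M \right)} = 17 M^{2}$
$\frac{-663405 + t{\left(208 \right)}}{353421 + P{\left(-1937,440 \right)}} = \frac{-663405 + 17 \cdot 208^{2}}{353421 - 6337} = \frac{-663405 + 17 \cdot 43264}{353421 - 6337} = \frac{-663405 + 735488}{353421 - 6337} = \frac{72083}{347084}$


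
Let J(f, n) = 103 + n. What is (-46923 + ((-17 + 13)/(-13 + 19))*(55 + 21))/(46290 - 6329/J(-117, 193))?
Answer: -1813592/1786371 ≈ -1.0152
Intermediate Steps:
(-46923 + ((-17 + 13)/(-13 + 19))*(55 + 21))/(46290 - 6329/J(-117, 193)) = (-46923 + ((-17 + 13)/(-13 + 19))*(55 + 21))/(46290 - 6329/(103 + 193)) = (-46923 - 4/6*76)/(46290 - 6329/296) = (-46923 - 4*⅙*76)/(46290 - 6329*1/296) = (-46923 - ⅔*76)/(46290 - 6329/296) = (-46923 - 152/3)/(13695511/296) = -140921/3*296/13695511 = -1813592/1786371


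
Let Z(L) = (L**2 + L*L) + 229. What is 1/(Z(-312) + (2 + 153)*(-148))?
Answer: 1/171977 ≈ 5.8147e-6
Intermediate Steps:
Z(L) = 229 + 2*L**2 (Z(L) = (L**2 + L**2) + 229 = 2*L**2 + 229 = 229 + 2*L**2)
1/(Z(-312) + (2 + 153)*(-148)) = 1/((229 + 2*(-312)**2) + (2 + 153)*(-148)) = 1/((229 + 2*97344) + 155*(-148)) = 1/((229 + 194688) - 22940) = 1/(194917 - 22940) = 1/171977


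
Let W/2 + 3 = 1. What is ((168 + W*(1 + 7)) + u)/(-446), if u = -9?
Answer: -127/446 ≈ -0.28475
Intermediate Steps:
W = -4 (W = -6 + 2*1 = -6 + 2 = -4)
((168 + W*(1 + 7)) + u)/(-446) = ((168 - 4*(1 + 7)) - 9)/(-446) = ((168 - 4*8) - 9)*(-1/446) = ((168 - 32) - 9)*(-1/446) = (136 - 9)*(-1/446) = 127*(-1/446) = -127/446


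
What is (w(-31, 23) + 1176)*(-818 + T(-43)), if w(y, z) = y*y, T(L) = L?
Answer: -1839957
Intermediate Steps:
w(y, z) = y²
(w(-31, 23) + 1176)*(-818 + T(-43)) = ((-31)² + 1176)*(-818 - 43) = (961 + 1176)*(-861) = 2137*(-861) = -1839957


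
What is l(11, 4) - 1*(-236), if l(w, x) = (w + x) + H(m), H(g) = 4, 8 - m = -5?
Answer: 255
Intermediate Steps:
m = 13 (m = 8 - 1*(-5) = 8 + 5 = 13)
l(w, x) = 4 + w + x (l(w, x) = (w + x) + 4 = 4 + w + x)
l(11, 4) - 1*(-236) = (4 + 11 + 4) - 1*(-236) = 19 + 236 = 255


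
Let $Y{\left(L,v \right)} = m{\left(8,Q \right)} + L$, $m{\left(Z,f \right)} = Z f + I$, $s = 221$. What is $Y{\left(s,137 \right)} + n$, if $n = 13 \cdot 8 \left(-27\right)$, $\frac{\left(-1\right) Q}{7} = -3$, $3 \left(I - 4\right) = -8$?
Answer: $- \frac{7253}{3} \approx -2417.7$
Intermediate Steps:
$I = \frac{4}{3}$ ($I = 4 + \frac{1}{3} \left(-8\right) = 4 - \frac{8}{3} = \frac{4}{3} \approx 1.3333$)
$Q = 21$ ($Q = \left(-7\right) \left(-3\right) = 21$)
$m{\left(Z,f \right)} = \frac{4}{3} + Z f$ ($m{\left(Z,f \right)} = Z f + \frac{4}{3} = \frac{4}{3} + Z f$)
$Y{\left(L,v \right)} = \frac{508}{3} + L$ ($Y{\left(L,v \right)} = \left(\frac{4}{3} + 8 \cdot 21\right) + L = \left(\frac{4}{3} + 168\right) + L = \frac{508}{3} + L$)
$n = -2808$ ($n = 104 \left(-27\right) = -2808$)
$Y{\left(s,137 \right)} + n = \left(\frac{508}{3} + 221\right) - 2808 = \frac{1171}{3} - 2808 = - \frac{7253}{3}$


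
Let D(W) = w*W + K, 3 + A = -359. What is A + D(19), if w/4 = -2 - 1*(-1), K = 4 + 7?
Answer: -427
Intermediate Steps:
A = -362 (A = -3 - 359 = -362)
K = 11
w = -4 (w = 4*(-2 - 1*(-1)) = 4*(-2 + 1) = 4*(-1) = -4)
D(W) = 11 - 4*W (D(W) = -4*W + 11 = 11 - 4*W)
A + D(19) = -362 + (11 - 4*19) = -362 + (11 - 76) = -362 - 65 = -427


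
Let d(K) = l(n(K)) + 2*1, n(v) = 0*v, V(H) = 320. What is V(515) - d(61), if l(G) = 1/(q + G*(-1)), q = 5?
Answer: 1589/5 ≈ 317.80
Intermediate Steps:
n(v) = 0
l(G) = 1/(5 - G) (l(G) = 1/(5 + G*(-1)) = 1/(5 - G))
d(K) = 11/5 (d(K) = -1/(-5 + 0) + 2*1 = -1/(-5) + 2 = -1*(-⅕) + 2 = ⅕ + 2 = 11/5)
V(515) - d(61) = 320 - 1*11/5 = 320 - 11/5 = 1589/5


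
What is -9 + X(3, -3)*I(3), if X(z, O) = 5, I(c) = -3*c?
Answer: -54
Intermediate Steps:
-9 + X(3, -3)*I(3) = -9 + 5*(-3*3) = -9 + 5*(-9) = -9 - 45 = -54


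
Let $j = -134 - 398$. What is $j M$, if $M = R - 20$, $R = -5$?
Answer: $13300$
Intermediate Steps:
$j = -532$
$M = -25$ ($M = -5 - 20 = -25$)
$j M = \left(-532\right) \left(-25\right) = 13300$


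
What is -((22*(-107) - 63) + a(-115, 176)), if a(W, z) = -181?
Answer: 2598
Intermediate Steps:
-((22*(-107) - 63) + a(-115, 176)) = -((22*(-107) - 63) - 181) = -((-2354 - 63) - 181) = -(-2417 - 181) = -1*(-2598) = 2598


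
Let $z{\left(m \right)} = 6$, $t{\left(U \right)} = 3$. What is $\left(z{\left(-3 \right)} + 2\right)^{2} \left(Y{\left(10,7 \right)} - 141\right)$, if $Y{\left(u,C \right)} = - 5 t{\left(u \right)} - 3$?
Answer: $-10176$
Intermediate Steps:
$Y{\left(u,C \right)} = -18$ ($Y{\left(u,C \right)} = \left(-5\right) 3 - 3 = -15 - 3 = -18$)
$\left(z{\left(-3 \right)} + 2\right)^{2} \left(Y{\left(10,7 \right)} - 141\right) = \left(6 + 2\right)^{2} \left(-18 - 141\right) = 8^{2} \left(-159\right) = 64 \left(-159\right) = -10176$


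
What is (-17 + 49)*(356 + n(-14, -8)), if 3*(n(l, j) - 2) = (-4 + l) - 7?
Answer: 33568/3 ≈ 11189.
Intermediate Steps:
n(l, j) = -5/3 + l/3 (n(l, j) = 2 + ((-4 + l) - 7)/3 = 2 + (-11 + l)/3 = 2 + (-11/3 + l/3) = -5/3 + l/3)
(-17 + 49)*(356 + n(-14, -8)) = (-17 + 49)*(356 + (-5/3 + (1/3)*(-14))) = 32*(356 + (-5/3 - 14/3)) = 32*(356 - 19/3) = 32*(1049/3) = 33568/3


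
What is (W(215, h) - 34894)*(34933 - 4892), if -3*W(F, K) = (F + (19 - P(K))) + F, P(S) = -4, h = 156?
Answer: -1052786845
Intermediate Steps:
W(F, K) = -23/3 - 2*F/3 (W(F, K) = -((F + (19 - 1*(-4))) + F)/3 = -((F + (19 + 4)) + F)/3 = -((F + 23) + F)/3 = -((23 + F) + F)/3 = -(23 + 2*F)/3 = -23/3 - 2*F/3)
(W(215, h) - 34894)*(34933 - 4892) = ((-23/3 - ⅔*215) - 34894)*(34933 - 4892) = ((-23/3 - 430/3) - 34894)*30041 = (-151 - 34894)*30041 = -35045*30041 = -1052786845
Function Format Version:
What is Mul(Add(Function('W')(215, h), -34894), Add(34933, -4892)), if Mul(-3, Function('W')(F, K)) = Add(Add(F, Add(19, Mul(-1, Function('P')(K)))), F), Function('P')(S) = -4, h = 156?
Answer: -1052786845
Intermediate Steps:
Function('W')(F, K) = Add(Rational(-23, 3), Mul(Rational(-2, 3), F)) (Function('W')(F, K) = Mul(Rational(-1, 3), Add(Add(F, Add(19, Mul(-1, -4))), F)) = Mul(Rational(-1, 3), Add(Add(F, Add(19, 4)), F)) = Mul(Rational(-1, 3), Add(Add(F, 23), F)) = Mul(Rational(-1, 3), Add(Add(23, F), F)) = Mul(Rational(-1, 3), Add(23, Mul(2, F))) = Add(Rational(-23, 3), Mul(Rational(-2, 3), F)))
Mul(Add(Function('W')(215, h), -34894), Add(34933, -4892)) = Mul(Add(Add(Rational(-23, 3), Mul(Rational(-2, 3), 215)), -34894), Add(34933, -4892)) = Mul(Add(Add(Rational(-23, 3), Rational(-430, 3)), -34894), 30041) = Mul(Add(-151, -34894), 30041) = Mul(-35045, 30041) = -1052786845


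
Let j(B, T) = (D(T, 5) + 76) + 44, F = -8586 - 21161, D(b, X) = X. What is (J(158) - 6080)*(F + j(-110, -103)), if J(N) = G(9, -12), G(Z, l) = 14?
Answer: 179687052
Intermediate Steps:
J(N) = 14
F = -29747
j(B, T) = 125 (j(B, T) = (5 + 76) + 44 = 81 + 44 = 125)
(J(158) - 6080)*(F + j(-110, -103)) = (14 - 6080)*(-29747 + 125) = -6066*(-29622) = 179687052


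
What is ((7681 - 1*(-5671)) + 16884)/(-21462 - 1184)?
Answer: -15118/11323 ≈ -1.3352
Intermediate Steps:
((7681 - 1*(-5671)) + 16884)/(-21462 - 1184) = ((7681 + 5671) + 16884)/(-22646) = (13352 + 16884)*(-1/22646) = 30236*(-1/22646) = -15118/11323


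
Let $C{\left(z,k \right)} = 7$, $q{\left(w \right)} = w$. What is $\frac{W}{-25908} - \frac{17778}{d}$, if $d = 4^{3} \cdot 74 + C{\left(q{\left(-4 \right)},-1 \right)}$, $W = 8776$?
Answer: $- \frac{820616}{200787} \approx -4.087$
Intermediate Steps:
$d = 4743$ ($d = 4^{3} \cdot 74 + 7 = 64 \cdot 74 + 7 = 4736 + 7 = 4743$)
$\frac{W}{-25908} - \frac{17778}{d} = \frac{8776}{-25908} - \frac{17778}{4743} = 8776 \left(- \frac{1}{25908}\right) - \frac{5926}{1581} = - \frac{2194}{6477} - \frac{5926}{1581} = - \frac{820616}{200787}$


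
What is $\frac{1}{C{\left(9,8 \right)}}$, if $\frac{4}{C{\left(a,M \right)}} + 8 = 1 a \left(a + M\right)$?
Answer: $\frac{145}{4} \approx 36.25$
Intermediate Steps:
$C{\left(a,M \right)} = \frac{4}{-8 + a \left(M + a\right)}$ ($C{\left(a,M \right)} = \frac{4}{-8 + 1 a \left(a + M\right)} = \frac{4}{-8 + a \left(M + a\right)}$)
$\frac{1}{C{\left(9,8 \right)}} = \frac{1}{4 \frac{1}{-8 + 9^{2} + 8 \cdot 9}} = \frac{1}{4 \frac{1}{-8 + 81 + 72}} = \frac{1}{4 \cdot \frac{1}{145}} = \frac{1}{\frac{4}{145}} = \frac{145}{4}$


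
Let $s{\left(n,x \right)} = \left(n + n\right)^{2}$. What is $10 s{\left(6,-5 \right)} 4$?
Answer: $5760$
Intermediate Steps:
$s{\left(n,x \right)} = 4 n^{2}$ ($s{\left(n,x \right)} = \left(2 n\right)^{2} = 4 n^{2}$)
$10 s{\left(6,-5 \right)} 4 = 10 \cdot 4 \cdot 6^{2} \cdot 4 = 10 \cdot 4 \cdot 36 \cdot 4 = 10 \cdot 144 \cdot 4 = 1440 \cdot 4 = 5760$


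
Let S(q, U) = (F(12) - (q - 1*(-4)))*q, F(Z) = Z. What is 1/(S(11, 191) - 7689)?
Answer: -1/7722 ≈ -0.00012950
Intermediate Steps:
S(q, U) = q*(8 - q) (S(q, U) = (12 - (q - 1*(-4)))*q = (12 - (q + 4))*q = (12 - (4 + q))*q = (12 + (-4 - q))*q = (8 - q)*q = q*(8 - q))
1/(S(11, 191) - 7689) = 1/(11*(8 - 1*11) - 7689) = 1/(11*(8 - 11) - 7689) = 1/(11*(-3) - 7689) = 1/(-33 - 7689) = 1/(-7722) = -1/7722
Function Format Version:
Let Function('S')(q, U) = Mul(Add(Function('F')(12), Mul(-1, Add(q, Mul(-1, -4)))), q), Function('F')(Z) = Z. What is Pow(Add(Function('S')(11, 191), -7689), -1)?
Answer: Rational(-1, 7722) ≈ -0.00012950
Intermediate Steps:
Function('S')(q, U) = Mul(q, Add(8, Mul(-1, q))) (Function('S')(q, U) = Mul(Add(12, Mul(-1, Add(q, Mul(-1, -4)))), q) = Mul(Add(12, Mul(-1, Add(q, 4))), q) = Mul(Add(12, Mul(-1, Add(4, q))), q) = Mul(Add(12, Add(-4, Mul(-1, q))), q) = Mul(Add(8, Mul(-1, q)), q) = Mul(q, Add(8, Mul(-1, q))))
Pow(Add(Function('S')(11, 191), -7689), -1) = Pow(Add(Mul(11, Add(8, Mul(-1, 11))), -7689), -1) = Pow(Add(Mul(11, Add(8, -11)), -7689), -1) = Pow(Add(Mul(11, -3), -7689), -1) = Pow(Add(-33, -7689), -1) = Pow(-7722, -1) = Rational(-1, 7722)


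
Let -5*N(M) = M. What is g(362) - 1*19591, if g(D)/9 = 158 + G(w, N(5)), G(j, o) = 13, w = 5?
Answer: -18052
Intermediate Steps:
N(M) = -M/5
g(D) = 1539 (g(D) = 9*(158 + 13) = 9*171 = 1539)
g(362) - 1*19591 = 1539 - 1*19591 = 1539 - 19591 = -18052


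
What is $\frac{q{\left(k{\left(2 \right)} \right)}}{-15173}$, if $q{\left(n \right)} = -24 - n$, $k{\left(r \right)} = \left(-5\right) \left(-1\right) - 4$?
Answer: $\frac{25}{15173} \approx 0.0016477$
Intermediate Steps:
$k{\left(r \right)} = 1$ ($k{\left(r \right)} = 5 - 4 = 1$)
$\frac{q{\left(k{\left(2 \right)} \right)}}{-15173} = \frac{-24 - 1}{-15173} = \left(-24 - 1\right) \left(- \frac{1}{15173}\right) = \left(-25\right) \left(- \frac{1}{15173}\right) = \frac{25}{15173}$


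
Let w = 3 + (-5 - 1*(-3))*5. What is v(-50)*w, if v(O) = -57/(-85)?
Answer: -399/85 ≈ -4.6941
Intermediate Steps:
v(O) = 57/85 (v(O) = -57*(-1/85) = 57/85)
w = -7 (w = 3 + (-5 + 3)*5 = 3 - 2*5 = 3 - 10 = -7)
v(-50)*w = (57/85)*(-7) = -399/85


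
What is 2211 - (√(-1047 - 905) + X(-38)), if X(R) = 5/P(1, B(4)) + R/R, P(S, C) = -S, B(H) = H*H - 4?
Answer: 2215 - 4*I*√122 ≈ 2215.0 - 44.181*I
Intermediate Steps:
B(H) = -4 + H² (B(H) = H² - 4 = -4 + H²)
X(R) = -4 (X(R) = 5/((-1*1)) + R/R = 5/(-1) + 1 = 5*(-1) + 1 = -5 + 1 = -4)
2211 - (√(-1047 - 905) + X(-38)) = 2211 - (√(-1047 - 905) - 4) = 2211 - (√(-1952) - 4) = 2211 - (4*I*√122 - 4) = 2211 - (-4 + 4*I*√122) = 2211 + (4 - 4*I*√122) = 2215 - 4*I*√122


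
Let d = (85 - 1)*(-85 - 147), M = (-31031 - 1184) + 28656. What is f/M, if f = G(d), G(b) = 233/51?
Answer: -233/181509 ≈ -0.0012837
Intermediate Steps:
M = -3559 (M = -32215 + 28656 = -3559)
d = -19488 (d = 84*(-232) = -19488)
G(b) = 233/51 (G(b) = 233*(1/51) = 233/51)
f = 233/51 ≈ 4.5686
f/M = (233/51)/(-3559) = (233/51)*(-1/3559) = -233/181509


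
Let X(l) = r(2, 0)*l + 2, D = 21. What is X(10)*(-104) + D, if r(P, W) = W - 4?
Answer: 3973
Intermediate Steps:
r(P, W) = -4 + W
X(l) = 2 - 4*l (X(l) = (-4 + 0)*l + 2 = -4*l + 2 = 2 - 4*l)
X(10)*(-104) + D = (2 - 4*10)*(-104) + 21 = (2 - 40)*(-104) + 21 = -38*(-104) + 21 = 3952 + 21 = 3973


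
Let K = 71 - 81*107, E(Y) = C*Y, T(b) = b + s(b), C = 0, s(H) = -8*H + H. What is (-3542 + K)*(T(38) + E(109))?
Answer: 2767464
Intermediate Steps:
s(H) = -7*H
T(b) = -6*b (T(b) = b - 7*b = -6*b)
E(Y) = 0 (E(Y) = 0*Y = 0)
K = -8596 (K = 71 - 8667 = -8596)
(-3542 + K)*(T(38) + E(109)) = (-3542 - 8596)*(-6*38 + 0) = -12138*(-228 + 0) = -12138*(-228) = 2767464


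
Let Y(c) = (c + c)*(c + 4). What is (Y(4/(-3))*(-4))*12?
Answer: 1024/3 ≈ 341.33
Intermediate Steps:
Y(c) = 2*c*(4 + c) (Y(c) = (2*c)*(4 + c) = 2*c*(4 + c))
(Y(4/(-3))*(-4))*12 = ((2*(4/(-3))*(4 + 4/(-3)))*(-4))*12 = ((2*(4*(-⅓))*(4 + 4*(-⅓)))*(-4))*12 = ((2*(-4/3)*(4 - 4/3))*(-4))*12 = ((2*(-4/3)*(8/3))*(-4))*12 = -64/9*(-4)*12 = (256/9)*12 = 1024/3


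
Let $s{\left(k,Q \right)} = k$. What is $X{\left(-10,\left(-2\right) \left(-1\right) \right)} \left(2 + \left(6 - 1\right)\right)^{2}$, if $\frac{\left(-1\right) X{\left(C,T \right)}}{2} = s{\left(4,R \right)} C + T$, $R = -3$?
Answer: $3724$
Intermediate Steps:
$X{\left(C,T \right)} = - 8 C - 2 T$ ($X{\left(C,T \right)} = - 2 \left(4 C + T\right) = - 2 \left(T + 4 C\right) = - 8 C - 2 T$)
$X{\left(-10,\left(-2\right) \left(-1\right) \right)} \left(2 + \left(6 - 1\right)\right)^{2} = \left(\left(-8\right) \left(-10\right) - 2 \left(\left(-2\right) \left(-1\right)\right)\right) \left(2 + \left(6 - 1\right)\right)^{2} = \left(80 - 4\right) \left(2 + \left(6 + \left(-2 + 1\right)\right)\right)^{2} = \left(80 - 4\right) \left(2 + \left(6 - 1\right)\right)^{2} = 76 \left(2 + 5\right)^{2} = 76 \cdot 7^{2} = 76 \cdot 49 = 3724$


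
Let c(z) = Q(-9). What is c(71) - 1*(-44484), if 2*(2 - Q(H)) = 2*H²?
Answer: 44405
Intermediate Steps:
Q(H) = 2 - H²
c(z) = -79 (c(z) = 2 - 1*(-9)² = 2 - 1*81 = 2 - 81 = -79)
c(71) - 1*(-44484) = -79 - 1*(-44484) = -79 + 44484 = 44405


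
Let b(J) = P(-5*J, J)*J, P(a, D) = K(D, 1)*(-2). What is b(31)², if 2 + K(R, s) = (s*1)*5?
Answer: 34596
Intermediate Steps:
K(R, s) = -2 + 5*s (K(R, s) = -2 + (s*1)*5 = -2 + s*5 = -2 + 5*s)
P(a, D) = -6 (P(a, D) = (-2 + 5*1)*(-2) = (-2 + 5)*(-2) = 3*(-2) = -6)
b(J) = -6*J
b(31)² = (-6*31)² = (-186)² = 34596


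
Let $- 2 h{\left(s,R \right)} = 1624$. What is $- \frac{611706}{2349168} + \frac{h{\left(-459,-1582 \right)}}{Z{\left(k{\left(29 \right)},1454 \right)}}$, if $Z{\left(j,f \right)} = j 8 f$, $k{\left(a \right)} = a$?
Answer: $- \frac{74803551}{284640856} \approx -0.2628$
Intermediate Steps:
$h{\left(s,R \right)} = -812$ ($h{\left(s,R \right)} = \left(- \frac{1}{2}\right) 1624 = -812$)
$Z{\left(j,f \right)} = 8 f j$ ($Z{\left(j,f \right)} = 8 j f = 8 f j$)
$- \frac{611706}{2349168} + \frac{h{\left(-459,-1582 \right)}}{Z{\left(k{\left(29 \right)},1454 \right)}} = - \frac{611706}{2349168} - \frac{812}{8 \cdot 1454 \cdot 29} = \left(-611706\right) \frac{1}{2349168} - \frac{812}{337328} = - \frac{101951}{391528} - \frac{7}{2908} = - \frac{74803551}{284640856}$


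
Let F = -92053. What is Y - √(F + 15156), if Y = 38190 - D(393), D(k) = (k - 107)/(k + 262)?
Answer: 25014164/655 - I*√76897 ≈ 38190.0 - 277.3*I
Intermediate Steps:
D(k) = (-107 + k)/(262 + k)
Y = 25014164/655 (Y = 38190 - (-107 + 393)/(262 + 393) = 38190 - 286/655 = 25014164/655 ≈ 38190.)
Y - √(F + 15156) = 25014164/655 - √(-92053 + 15156) = 25014164/655 - √(-76897) = 25014164/655 - I*√76897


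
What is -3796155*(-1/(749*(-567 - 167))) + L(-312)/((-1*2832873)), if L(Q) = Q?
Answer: -9767351023/1414547918 ≈ -6.9049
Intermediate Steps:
-3796155*(-1/(749*(-567 - 167))) + L(-312)/((-1*2832873)) = -3796155*(-1/(749*(-567 - 167))) - 312/((-1*2832873)) = -3796155/((-734*(-749))) - 312/(-2832873) = -3796155/549766 - 312*(-1/2832873) = -3796155*1/549766 + 104/944291 = -3796155/549766 + 104/944291 = -9767351023/1414547918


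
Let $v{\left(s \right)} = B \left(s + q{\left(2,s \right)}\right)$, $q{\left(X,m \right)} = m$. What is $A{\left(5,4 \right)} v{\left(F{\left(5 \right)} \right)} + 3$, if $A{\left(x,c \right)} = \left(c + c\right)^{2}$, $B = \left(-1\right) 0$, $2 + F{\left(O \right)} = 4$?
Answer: $3$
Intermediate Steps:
$F{\left(O \right)} = 2$ ($F{\left(O \right)} = -2 + 4 = 2$)
$B = 0$
$v{\left(s \right)} = 0$ ($v{\left(s \right)} = 0 \left(s + s\right) = 0 \cdot 2 s = 0$)
$A{\left(x,c \right)} = 4 c^{2}$ ($A{\left(x,c \right)} = \left(2 c\right)^{2} = 4 c^{2}$)
$A{\left(5,4 \right)} v{\left(F{\left(5 \right)} \right)} + 3 = 4 \cdot 4^{2} \cdot 0 + 3 = 4 \cdot 16 \cdot 0 + 3 = 64 \cdot 0 + 3 = 0 + 3 = 3$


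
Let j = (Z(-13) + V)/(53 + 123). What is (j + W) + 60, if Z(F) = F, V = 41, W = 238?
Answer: 13119/44 ≈ 298.16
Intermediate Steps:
j = 7/44 (j = (-13 + 41)/(53 + 123) = 28/176 = 28*(1/176) = 7/44 ≈ 0.15909)
(j + W) + 60 = (7/44 + 238) + 60 = 10479/44 + 60 = 13119/44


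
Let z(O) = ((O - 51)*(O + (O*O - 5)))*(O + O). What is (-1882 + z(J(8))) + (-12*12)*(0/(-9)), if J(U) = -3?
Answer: -1558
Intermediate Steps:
z(O) = 2*O*(-51 + O)*(-5 + O + O²) (z(O) = ((-51 + O)*(O + (O² - 5)))*(2*O) = ((-51 + O)*(O + (-5 + O²)))*(2*O) = ((-51 + O)*(-5 + O + O²))*(2*O) = 2*O*(-51 + O)*(-5 + O + O²))
(-1882 + z(J(8))) + (-12*12)*(0/(-9)) = (-1882 + 2*(-3)*(255 + (-3)³ - 56*(-3) - 50*(-3)²)) + (-12*12)*(0/(-9)) = (-1882 + 2*(-3)*(255 - 27 + 168 - 50*9)) - 0*(-1)/9 = (-1882 + 2*(-3)*(255 - 27 + 168 - 450)) - 144*0 = (-1882 + 2*(-3)*(-54)) + 0 = (-1882 + 324) + 0 = -1558 + 0 = -1558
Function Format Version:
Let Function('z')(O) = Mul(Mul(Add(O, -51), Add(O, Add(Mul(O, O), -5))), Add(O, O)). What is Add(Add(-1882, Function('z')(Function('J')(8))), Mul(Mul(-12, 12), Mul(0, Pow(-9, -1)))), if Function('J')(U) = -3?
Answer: -1558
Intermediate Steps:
Function('z')(O) = Mul(2, O, Add(-51, O), Add(-5, O, Pow(O, 2))) (Function('z')(O) = Mul(Mul(Add(-51, O), Add(O, Add(Pow(O, 2), -5))), Mul(2, O)) = Mul(Mul(Add(-51, O), Add(O, Add(-5, Pow(O, 2)))), Mul(2, O)) = Mul(Mul(Add(-51, O), Add(-5, O, Pow(O, 2))), Mul(2, O)) = Mul(2, O, Add(-51, O), Add(-5, O, Pow(O, 2))))
Add(Add(-1882, Function('z')(Function('J')(8))), Mul(Mul(-12, 12), Mul(0, Pow(-9, -1)))) = Add(Add(-1882, Mul(2, -3, Add(255, Pow(-3, 3), Mul(-56, -3), Mul(-50, Pow(-3, 2))))), Mul(Mul(-12, 12), Mul(0, Pow(-9, -1)))) = Add(Add(-1882, Mul(2, -3, Add(255, -27, 168, Mul(-50, 9)))), Mul(-144, Mul(0, Rational(-1, 9)))) = Add(Add(-1882, Mul(2, -3, Add(255, -27, 168, -450))), Mul(-144, 0)) = Add(Add(-1882, Mul(2, -3, -54)), 0) = Add(Add(-1882, 324), 0) = Add(-1558, 0) = -1558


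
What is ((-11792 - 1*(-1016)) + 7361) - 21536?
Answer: -24951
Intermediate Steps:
((-11792 - 1*(-1016)) + 7361) - 21536 = ((-11792 + 1016) + 7361) - 21536 = (-10776 + 7361) - 21536 = -3415 - 21536 = -24951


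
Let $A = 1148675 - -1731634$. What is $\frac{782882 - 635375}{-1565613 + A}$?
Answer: $\frac{49169}{438232} \approx 0.1122$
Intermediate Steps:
$A = 2880309$ ($A = 1148675 + 1731634 = 2880309$)
$\frac{782882 - 635375}{-1565613 + A} = \frac{782882 - 635375}{-1565613 + 2880309} = \frac{147507}{1314696} = 147507 \cdot \frac{1}{1314696} = \frac{49169}{438232}$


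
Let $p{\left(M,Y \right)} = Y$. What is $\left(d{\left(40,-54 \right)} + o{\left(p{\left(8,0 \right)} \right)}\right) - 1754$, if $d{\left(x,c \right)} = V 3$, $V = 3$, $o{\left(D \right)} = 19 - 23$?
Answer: $-1749$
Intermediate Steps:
$o{\left(D \right)} = -4$ ($o{\left(D \right)} = 19 - 23 = -4$)
$d{\left(x,c \right)} = 9$ ($d{\left(x,c \right)} = 3 \cdot 3 = 9$)
$\left(d{\left(40,-54 \right)} + o{\left(p{\left(8,0 \right)} \right)}\right) - 1754 = \left(9 - 4\right) - 1754 = 5 - 1754 = -1749$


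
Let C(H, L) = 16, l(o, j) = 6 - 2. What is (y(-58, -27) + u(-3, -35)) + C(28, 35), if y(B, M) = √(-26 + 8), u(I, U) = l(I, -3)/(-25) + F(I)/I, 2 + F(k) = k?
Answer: 1313/75 + 3*I*√2 ≈ 17.507 + 4.2426*I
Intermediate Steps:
l(o, j) = 4
F(k) = -2 + k
u(I, U) = -4/25 + (-2 + I)/I (u(I, U) = 4/(-25) + (-2 + I)/I = 4*(-1/25) + (-2 + I)/I = -4/25 + (-2 + I)/I)
y(B, M) = 3*I*√2 (y(B, M) = √(-18) = 3*I*√2)
(y(-58, -27) + u(-3, -35)) + C(28, 35) = (3*I*√2 + (21/25 - 2/(-3))) + 16 = (3*I*√2 + (21/25 - 2*(-⅓))) + 16 = (3*I*√2 + (21/25 + ⅔)) + 16 = (3*I*√2 + 113/75) + 16 = (113/75 + 3*I*√2) + 16 = 1313/75 + 3*I*√2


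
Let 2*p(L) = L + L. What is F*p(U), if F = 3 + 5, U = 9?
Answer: 72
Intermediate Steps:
p(L) = L (p(L) = (L + L)/2 = (2*L)/2 = L)
F = 8
F*p(U) = 8*9 = 72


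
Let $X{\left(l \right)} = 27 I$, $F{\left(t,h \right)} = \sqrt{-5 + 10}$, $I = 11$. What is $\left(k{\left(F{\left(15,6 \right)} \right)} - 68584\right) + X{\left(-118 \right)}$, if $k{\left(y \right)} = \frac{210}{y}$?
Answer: $-68287 + 42 \sqrt{5} \approx -68193.0$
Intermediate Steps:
$F{\left(t,h \right)} = \sqrt{5}$
$X{\left(l \right)} = 297$ ($X{\left(l \right)} = 27 \cdot 11 = 297$)
$\left(k{\left(F{\left(15,6 \right)} \right)} - 68584\right) + X{\left(-118 \right)} = \left(\frac{210}{\sqrt{5}} - 68584\right) + 297 = \left(210 \frac{\sqrt{5}}{5} - 68584\right) + 297 = \left(42 \sqrt{5} - 68584\right) + 297 = \left(-68584 + 42 \sqrt{5}\right) + 297 = -68287 + 42 \sqrt{5}$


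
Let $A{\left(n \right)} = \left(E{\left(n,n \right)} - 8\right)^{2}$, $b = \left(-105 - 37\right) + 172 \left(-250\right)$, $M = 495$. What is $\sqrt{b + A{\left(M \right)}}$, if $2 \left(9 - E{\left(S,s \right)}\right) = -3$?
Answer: $\frac{157 i \sqrt{7}}{2} \approx 207.69 i$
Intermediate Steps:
$E{\left(S,s \right)} = \frac{21}{2}$ ($E{\left(S,s \right)} = 9 - - \frac{3}{2} = 9 + \frac{3}{2} = \frac{21}{2}$)
$b = -43142$ ($b = -142 - 43000 = -43142$)
$A{\left(n \right)} = \frac{25}{4}$ ($A{\left(n \right)} = \left(\frac{21}{2} - 8\right)^{2} = \left(\frac{5}{2}\right)^{2} = \frac{25}{4}$)
$\sqrt{b + A{\left(M \right)}} = \sqrt{-43142 + \frac{25}{4}} = \sqrt{- \frac{172543}{4}} = \frac{157 i \sqrt{7}}{2}$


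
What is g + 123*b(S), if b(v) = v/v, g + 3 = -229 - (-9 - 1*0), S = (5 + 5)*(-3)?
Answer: -100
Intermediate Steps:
S = -30 (S = 10*(-3) = -30)
g = -223 (g = -3 + (-229 - (-9 - 1*0)) = -3 + (-229 - (-9 + 0)) = -3 + (-229 - 1*(-9)) = -3 + (-229 + 9) = -3 - 220 = -223)
b(v) = 1
g + 123*b(S) = -223 + 123*1 = -223 + 123 = -100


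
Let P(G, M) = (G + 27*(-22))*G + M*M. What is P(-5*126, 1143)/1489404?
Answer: 692523/496468 ≈ 1.3949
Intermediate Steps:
P(G, M) = M**2 + G*(-594 + G) (P(G, M) = (G - 594)*G + M**2 = (-594 + G)*G + M**2 = G*(-594 + G) + M**2 = M**2 + G*(-594 + G))
P(-5*126, 1143)/1489404 = ((-5*126)**2 + 1143**2 - (-2970)*126)/1489404 = ((-630)**2 + 1306449 - 594*(-630))*(1/1489404) = (396900 + 1306449 + 374220)*(1/1489404) = 2077569*(1/1489404) = 692523/496468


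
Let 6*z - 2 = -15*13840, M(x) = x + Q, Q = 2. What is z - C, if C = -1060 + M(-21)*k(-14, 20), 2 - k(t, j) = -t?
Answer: -101303/3 ≈ -33768.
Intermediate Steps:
M(x) = 2 + x (M(x) = x + 2 = 2 + x)
k(t, j) = 2 + t (k(t, j) = 2 - (-1)*t = 2 + t)
z = -103799/3 (z = 1/3 + (-15*13840)/6 = 1/3 + (1/6)*(-207600) = 1/3 - 34600 = -103799/3 ≈ -34600.)
C = -832 (C = -1060 + (2 - 21)*(2 - 14) = -1060 - 19*(-12) = -1060 + 228 = -832)
z - C = -103799/3 - 1*(-832) = -103799/3 + 832 = -101303/3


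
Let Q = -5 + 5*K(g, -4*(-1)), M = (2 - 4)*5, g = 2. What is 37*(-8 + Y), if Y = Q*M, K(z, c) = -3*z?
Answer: 12654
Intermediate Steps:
M = -10 (M = -2*5 = -10)
Q = -35 (Q = -5 + 5*(-3*2) = -5 + 5*(-6) = -5 - 30 = -35)
Y = 350 (Y = -35*(-10) = 350)
37*(-8 + Y) = 37*(-8 + 350) = 37*342 = 12654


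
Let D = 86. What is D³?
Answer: 636056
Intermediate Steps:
D³ = 86³ = 636056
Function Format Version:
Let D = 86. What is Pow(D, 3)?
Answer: 636056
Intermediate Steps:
Pow(D, 3) = Pow(86, 3) = 636056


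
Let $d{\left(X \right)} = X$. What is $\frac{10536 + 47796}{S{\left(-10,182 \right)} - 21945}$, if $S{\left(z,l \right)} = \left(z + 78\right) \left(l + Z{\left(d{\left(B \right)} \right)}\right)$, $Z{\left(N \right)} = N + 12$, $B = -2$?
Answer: $- \frac{19444}{2963} \approx -6.5623$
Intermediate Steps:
$Z{\left(N \right)} = 12 + N$
$S{\left(z,l \right)} = \left(10 + l\right) \left(78 + z\right)$ ($S{\left(z,l \right)} = \left(z + 78\right) \left(l + \left(12 - 2\right)\right) = \left(78 + z\right) \left(l + 10\right) = \left(78 + z\right) \left(10 + l\right) = \left(10 + l\right) \left(78 + z\right)$)
$\frac{10536 + 47796}{S{\left(-10,182 \right)} - 21945} = \frac{10536 + 47796}{\left(780 + 10 \left(-10\right) + 78 \cdot 182 + 182 \left(-10\right)\right) - 21945} = \frac{58332}{\left(780 - 100 + 14196 - 1820\right) - 21945} = \frac{58332}{13056 - 21945} = \frac{58332}{-8889} = 58332 \left(- \frac{1}{8889}\right) = - \frac{19444}{2963}$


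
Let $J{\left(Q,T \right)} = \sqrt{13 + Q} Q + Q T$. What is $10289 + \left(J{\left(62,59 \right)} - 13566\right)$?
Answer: $381 + 310 \sqrt{3} \approx 917.94$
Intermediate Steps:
$J{\left(Q,T \right)} = Q T + Q \sqrt{13 + Q}$ ($J{\left(Q,T \right)} = Q \sqrt{13 + Q} + Q T = Q T + Q \sqrt{13 + Q}$)
$10289 + \left(J{\left(62,59 \right)} - 13566\right) = 10289 + \left(62 \left(59 + \sqrt{13 + 62}\right) - 13566\right) = 10289 - \left(13566 - 62 \left(59 + \sqrt{75}\right)\right) = 10289 - \left(13566 - 62 \left(59 + 5 \sqrt{3}\right)\right) = 10289 - \left(9908 - 310 \sqrt{3}\right) = 381 + 310 \sqrt{3}$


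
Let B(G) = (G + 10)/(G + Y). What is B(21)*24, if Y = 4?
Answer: 744/25 ≈ 29.760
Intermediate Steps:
B(G) = (10 + G)/(4 + G) (B(G) = (G + 10)/(G + 4) = (10 + G)/(4 + G))
B(21)*24 = ((10 + 21)/(4 + 21))*24 = (31/25)*24 = 744/25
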